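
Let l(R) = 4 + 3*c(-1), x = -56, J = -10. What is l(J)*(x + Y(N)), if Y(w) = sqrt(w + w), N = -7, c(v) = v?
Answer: -56 + I*sqrt(14) ≈ -56.0 + 3.7417*I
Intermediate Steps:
Y(w) = sqrt(2)*sqrt(w) (Y(w) = sqrt(2*w) = sqrt(2)*sqrt(w))
l(R) = 1 (l(R) = 4 + 3*(-1) = 4 - 3 = 1)
l(J)*(x + Y(N)) = 1*(-56 + sqrt(2)*sqrt(-7)) = 1*(-56 + sqrt(2)*(I*sqrt(7))) = 1*(-56 + I*sqrt(14)) = -56 + I*sqrt(14)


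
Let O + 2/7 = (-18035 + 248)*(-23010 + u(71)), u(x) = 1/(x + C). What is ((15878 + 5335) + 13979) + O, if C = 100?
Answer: 163316269121/399 ≈ 4.0931e+8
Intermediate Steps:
u(x) = 1/(100 + x) (u(x) = 1/(x + 100) = 1/(100 + x))
O = 163302227513/399 (O = -2/7 + (-18035 + 248)*(-23010 + 1/(100 + 71)) = -2/7 - 17787*(-23010 + 1/171) = -2/7 - 17787*(-3934709/171) = -2/7 + 23328889661/57 = 163302227513/399 ≈ 4.0928e+8)
((15878 + 5335) + 13979) + O = ((15878 + 5335) + 13979) + 163302227513/399 = (21213 + 13979) + 163302227513/399 = 35192 + 163302227513/399 = 163316269121/399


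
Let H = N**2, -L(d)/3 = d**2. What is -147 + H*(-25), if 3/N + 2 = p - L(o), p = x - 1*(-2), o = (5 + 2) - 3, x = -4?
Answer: -284817/1936 ≈ -147.12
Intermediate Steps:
o = 4 (o = 7 - 3 = 4)
p = -2 (p = -4 - 1*(-2) = -4 + 2 = -2)
L(d) = -3*d**2
N = 3/44 (N = 3/(-2 + (-2 - (-3)*4**2)) = 3/(-2 + (-2 - (-3)*16)) = 3/(-2 + (-2 - 1*(-48))) = 3/(-2 + (-2 + 48)) = 3/(-2 + 46) = 3/44 ≈ 0.068182)
H = 9/1936 (H = (3/44)**2 = 9/1936 ≈ 0.0046488)
-147 + H*(-25) = -147 + (9/1936)*(-25) = -147 - 225/1936 = -284817/1936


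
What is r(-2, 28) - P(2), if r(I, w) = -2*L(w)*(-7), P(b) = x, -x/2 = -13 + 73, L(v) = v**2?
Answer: 11096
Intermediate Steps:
x = -120 (x = -2*(-13 + 73) = -2*60 = -120)
P(b) = -120
r(I, w) = 14*w**2 (r(I, w) = -2*w**2*(-7) = 14*w**2)
r(-2, 28) - P(2) = 14*28**2 - 1*(-120) = 14*784 + 120 = 10976 + 120 = 11096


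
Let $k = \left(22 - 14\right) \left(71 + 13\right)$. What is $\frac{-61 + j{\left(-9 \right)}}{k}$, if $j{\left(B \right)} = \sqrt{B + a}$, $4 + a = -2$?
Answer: $- \frac{61}{672} + \frac{i \sqrt{15}}{672} \approx -0.090774 + 0.0057634 i$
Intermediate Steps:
$a = -6$ ($a = -4 - 2 = -6$)
$k = 672$ ($k = 8 \cdot 84 = 672$)
$j{\left(B \right)} = \sqrt{-6 + B}$ ($j{\left(B \right)} = \sqrt{B - 6} = \sqrt{-6 + B}$)
$\frac{-61 + j{\left(-9 \right)}}{k} = \frac{-61 + \sqrt{-6 - 9}}{672} = \left(-61 + \sqrt{-15}\right) \frac{1}{672} = \left(-61 + i \sqrt{15}\right) \frac{1}{672} = - \frac{61}{672} + \frac{i \sqrt{15}}{672}$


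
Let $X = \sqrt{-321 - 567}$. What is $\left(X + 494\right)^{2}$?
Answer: $243148 + 1976 i \sqrt{222} \approx 2.4315 \cdot 10^{5} + 29442.0 i$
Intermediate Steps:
$X = 2 i \sqrt{222}$ ($X = \sqrt{-888} = 2 i \sqrt{222} \approx 29.799 i$)
$\left(X + 494\right)^{2} = \left(2 i \sqrt{222} + 494\right)^{2} = \left(494 + 2 i \sqrt{222}\right)^{2}$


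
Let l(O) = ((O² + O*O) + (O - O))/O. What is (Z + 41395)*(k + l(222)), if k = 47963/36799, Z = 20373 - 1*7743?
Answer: 885292493975/36799 ≈ 2.4058e+7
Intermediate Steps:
l(O) = 2*O (l(O) = ((O² + O²) + 0)/O = (2*O² + 0)/O = (2*O²)/O = 2*O)
Z = 12630 (Z = 20373 - 7743 = 12630)
k = 47963/36799 (k = 47963*(1/36799) = 47963/36799 ≈ 1.3034)
(Z + 41395)*(k + l(222)) = (12630 + 41395)*(47963/36799 + 2*222) = 54025*(47963/36799 + 444) = 54025*(16386719/36799) = 885292493975/36799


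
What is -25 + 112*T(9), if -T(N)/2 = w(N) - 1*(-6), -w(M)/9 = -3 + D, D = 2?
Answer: -3385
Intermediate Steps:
w(M) = 9 (w(M) = -9*(-3 + 2) = -9*(-1) = 9)
T(N) = -30 (T(N) = -2*(9 - 1*(-6)) = -2*(9 + 6) = -2*15 = -30)
-25 + 112*T(9) = -25 + 112*(-30) = -25 - 3360 = -3385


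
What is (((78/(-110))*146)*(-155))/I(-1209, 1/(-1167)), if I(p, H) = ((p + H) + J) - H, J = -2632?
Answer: -176514/42251 ≈ -4.1777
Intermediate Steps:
I(p, H) = -2632 + p (I(p, H) = ((p + H) - 2632) - H = ((H + p) - 2632) - H = (-2632 + H + p) - H = -2632 + p)
(((78/(-110))*146)*(-155))/I(-1209, 1/(-1167)) = (((78/(-110))*146)*(-155))/(-2632 - 1209) = (((78*(-1/110))*146)*(-155))/(-3841) = (-39/55*146*(-155))*(-1/3841) = -5694/55*(-155)*(-1/3841) = (176514/11)*(-1/3841) = -176514/42251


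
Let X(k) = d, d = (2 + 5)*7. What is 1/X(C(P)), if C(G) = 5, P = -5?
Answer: 1/49 ≈ 0.020408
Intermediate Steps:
d = 49 (d = 7*7 = 49)
X(k) = 49
1/X(C(P)) = 1/49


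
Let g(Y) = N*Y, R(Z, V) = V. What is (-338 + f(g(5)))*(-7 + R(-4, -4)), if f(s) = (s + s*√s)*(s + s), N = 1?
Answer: 3168 - 550*√5 ≈ 1938.2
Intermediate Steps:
g(Y) = Y (g(Y) = 1*Y = Y)
f(s) = 2*s*(s + s^(3/2)) (f(s) = (s + s^(3/2))*(2*s) = 2*s*(s + s^(3/2)))
(-338 + f(g(5)))*(-7 + R(-4, -4)) = (-338 + (2*5² + 2*5^(5/2)))*(-7 - 4) = (-338 + (2*25 + 2*(25*√5)))*(-11) = (-338 + (50 + 50*√5))*(-11) = (-288 + 50*√5)*(-11) = 3168 - 550*√5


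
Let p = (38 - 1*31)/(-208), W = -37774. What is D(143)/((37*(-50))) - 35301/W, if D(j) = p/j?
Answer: 88294873219/94480328800 ≈ 0.93453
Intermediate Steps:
p = -7/208 (p = (38 - 31)*(-1/208) = 7*(-1/208) = -7/208 ≈ -0.033654)
D(j) = -7/(208*j)
D(143)/((37*(-50))) - 35301/W = (-7/208/143)/((37*(-50))) - 35301/(-37774) = -7/208*1/143/(-1850) - 35301*(-1/37774) = -7/29744*(-1/1850) + 35301/37774 = 7/55026400 + 35301/37774 = 88294873219/94480328800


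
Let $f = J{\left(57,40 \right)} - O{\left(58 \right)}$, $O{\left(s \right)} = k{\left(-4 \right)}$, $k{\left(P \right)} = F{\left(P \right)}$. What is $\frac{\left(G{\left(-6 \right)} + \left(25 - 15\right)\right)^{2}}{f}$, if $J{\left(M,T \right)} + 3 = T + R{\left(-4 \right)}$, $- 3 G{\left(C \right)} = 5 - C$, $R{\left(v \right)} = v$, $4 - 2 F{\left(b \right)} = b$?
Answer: $\frac{361}{261} \approx 1.3831$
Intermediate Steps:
$F{\left(b \right)} = 2 - \frac{b}{2}$
$k{\left(P \right)} = 2 - \frac{P}{2}$
$O{\left(s \right)} = 4$ ($O{\left(s \right)} = 2 - -2 = 2 + 2 = 4$)
$G{\left(C \right)} = - \frac{5}{3} + \frac{C}{3}$ ($G{\left(C \right)} = - \frac{5 - C}{3} = - \frac{5}{3} + \frac{C}{3}$)
$J{\left(M,T \right)} = -7 + T$ ($J{\left(M,T \right)} = -3 + \left(T - 4\right) = -3 + \left(-4 + T\right) = -7 + T$)
$f = 29$ ($f = \left(-7 + 40\right) - 4 = 33 - 4 = 29$)
$\frac{\left(G{\left(-6 \right)} + \left(25 - 15\right)\right)^{2}}{f} = \frac{\left(\left(- \frac{5}{3} + \frac{1}{3} \left(-6\right)\right) + \left(25 - 15\right)\right)^{2}}{29} = \left(\left(- \frac{5}{3} - 2\right) + \left(25 - 15\right)\right)^{2} \cdot \frac{1}{29} = \left(- \frac{11}{3} + 10\right)^{2} \cdot \frac{1}{29} = \left(\frac{19}{3}\right)^{2} \cdot \frac{1}{29} = \frac{361}{9} \cdot \frac{1}{29} = \frac{361}{261}$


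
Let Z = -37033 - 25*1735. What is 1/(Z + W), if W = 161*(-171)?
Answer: -1/107939 ≈ -9.2645e-6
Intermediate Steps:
W = -27531
Z = -80408 (Z = -37033 - 1*43375 = -37033 - 43375 = -80408)
1/(Z + W) = 1/(-80408 - 27531) = 1/(-107939) = -1/107939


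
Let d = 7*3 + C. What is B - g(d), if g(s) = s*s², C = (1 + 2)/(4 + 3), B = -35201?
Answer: -15448943/343 ≈ -45041.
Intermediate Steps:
C = 3/7 ≈ 0.42857
d = 150/7 (d = 7*3 + 3/7 = 21 + 3/7 = 150/7 ≈ 21.429)
g(s) = s³
B - g(d) = -35201 - (150/7)³ = -35201 - 1*3375000/343 = -35201 - 3375000/343 = -15448943/343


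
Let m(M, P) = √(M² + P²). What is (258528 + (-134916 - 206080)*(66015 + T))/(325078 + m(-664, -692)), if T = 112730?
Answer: -4953463104619094/26418696581 + 60951071492*√57485/26418696581 ≈ -1.8695e+5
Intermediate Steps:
(258528 + (-134916 - 206080)*(66015 + T))/(325078 + m(-664, -692)) = (258528 + (-134916 - 206080)*(66015 + 112730))/(325078 + √((-664)² + (-692)²)) = (258528 - 340996*178745)/(325078 + √(440896 + 478864)) = (258528 - 60951330020)/(325078 + √919760) = -60951071492/(325078 + 4*√57485)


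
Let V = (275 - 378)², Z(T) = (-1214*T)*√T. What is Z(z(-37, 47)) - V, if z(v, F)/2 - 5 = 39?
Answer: -10609 - 213664*√22 ≈ -1.0128e+6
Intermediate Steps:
z(v, F) = 88 (z(v, F) = 10 + 2*39 = 10 + 78 = 88)
Z(T) = -1214*T^(3/2)
V = 10609 (V = (-103)² = 10609)
Z(z(-37, 47)) - V = -213664*√22 - 1*10609 = -213664*√22 - 10609 = -10609 - 213664*√22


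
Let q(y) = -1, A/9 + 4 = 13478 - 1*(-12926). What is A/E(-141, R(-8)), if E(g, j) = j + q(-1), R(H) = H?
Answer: -26400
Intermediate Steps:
A = 237600 (A = -36 + 9*(13478 - 1*(-12926)) = -36 + 9*(13478 + 12926) = -36 + 9*26404 = -36 + 237636 = 237600)
E(g, j) = -1 + j (E(g, j) = j - 1 = -1 + j)
A/E(-141, R(-8)) = 237600/(-1 - 8) = 237600/(-9) = 237600*(-1/9) = -26400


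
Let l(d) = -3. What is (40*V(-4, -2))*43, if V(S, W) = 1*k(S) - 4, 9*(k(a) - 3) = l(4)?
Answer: -6880/3 ≈ -2293.3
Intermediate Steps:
k(a) = 8/3 (k(a) = 3 + (⅑)*(-3) = 3 - ⅓ = 8/3)
V(S, W) = -4/3 (V(S, W) = 1*(8/3) - 4 = 8/3 - 4 = -4/3)
(40*V(-4, -2))*43 = (40*(-4/3))*43 = -160/3*43 = -6880/3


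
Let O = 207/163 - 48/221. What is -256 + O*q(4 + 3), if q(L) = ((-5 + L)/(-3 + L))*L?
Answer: -18178315/72046 ≈ -252.32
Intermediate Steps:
O = 37923/36023 (O = 207*(1/163) - 48*1/221 = 207/163 - 48/221 = 37923/36023 ≈ 1.0527)
q(L) = L*(-5 + L)/(-3 + L) (q(L) = ((-5 + L)/(-3 + L))*L = L*(-5 + L)/(-3 + L))
-256 + O*q(4 + 3) = -256 + 37923*((4 + 3)*(-5 + (4 + 3))/(-3 + (4 + 3)))/36023 = -256 + 37923*(7*(-5 + 7)/(-3 + 7))/36023 = -256 + 37923*(7*2/4)/36023 = -256 + 37923*(7*(¼)*2)/36023 = -256 + (37923/36023)*(7/2) = -256 + 265461/72046 = -18178315/72046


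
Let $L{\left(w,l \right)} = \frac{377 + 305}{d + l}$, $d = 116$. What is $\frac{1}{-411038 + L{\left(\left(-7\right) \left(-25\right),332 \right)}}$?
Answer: $- \frac{224}{92072171} \approx -2.4329 \cdot 10^{-6}$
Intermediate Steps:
$L{\left(w,l \right)} = \frac{682}{116 + l}$ ($L{\left(w,l \right)} = \frac{377 + 305}{116 + l} = \frac{682}{116 + l}$)
$\frac{1}{-411038 + L{\left(\left(-7\right) \left(-25\right),332 \right)}} = \frac{1}{-411038 + \frac{682}{116 + 332}} = \frac{1}{-411038 + \frac{682}{448}} = \frac{1}{-411038 + 682 \cdot \frac{1}{448}} = \frac{1}{-411038 + \frac{341}{224}} = \frac{1}{- \frac{92072171}{224}} = - \frac{224}{92072171}$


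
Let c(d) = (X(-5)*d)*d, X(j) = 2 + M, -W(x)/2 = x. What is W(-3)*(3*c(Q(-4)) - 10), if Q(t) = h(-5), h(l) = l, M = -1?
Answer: 390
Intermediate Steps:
W(x) = -2*x
X(j) = 1 (X(j) = 2 - 1 = 1)
Q(t) = -5
c(d) = d² (c(d) = (1*d)*d = d*d = d²)
W(-3)*(3*c(Q(-4)) - 10) = (-2*(-3))*(3*(-5)² - 10) = 6*(3*25 - 10) = 6*(75 - 10) = 6*65 = 390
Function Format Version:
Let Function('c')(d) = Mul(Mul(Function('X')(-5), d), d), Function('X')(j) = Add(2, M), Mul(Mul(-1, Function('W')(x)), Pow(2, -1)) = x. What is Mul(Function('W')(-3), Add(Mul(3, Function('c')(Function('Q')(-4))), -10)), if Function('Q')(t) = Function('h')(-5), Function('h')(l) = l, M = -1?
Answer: 390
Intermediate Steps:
Function('W')(x) = Mul(-2, x)
Function('X')(j) = 1 (Function('X')(j) = Add(2, -1) = 1)
Function('Q')(t) = -5
Function('c')(d) = Pow(d, 2) (Function('c')(d) = Mul(Mul(1, d), d) = Mul(d, d) = Pow(d, 2))
Mul(Function('W')(-3), Add(Mul(3, Function('c')(Function('Q')(-4))), -10)) = Mul(Mul(-2, -3), Add(Mul(3, Pow(-5, 2)), -10)) = Mul(6, Add(Mul(3, 25), -10)) = Mul(6, Add(75, -10)) = Mul(6, 65) = 390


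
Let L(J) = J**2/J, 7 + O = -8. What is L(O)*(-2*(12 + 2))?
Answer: 420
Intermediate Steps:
O = -15 (O = -7 - 8 = -15)
L(J) = J
L(O)*(-2*(12 + 2)) = -(-30)*(12 + 2) = -(-30)*14 = -15*(-28) = 420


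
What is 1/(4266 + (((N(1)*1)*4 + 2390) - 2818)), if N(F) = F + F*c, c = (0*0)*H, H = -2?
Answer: 1/3842 ≈ 0.00026028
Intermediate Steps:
c = 0 (c = (0*0)*(-2) = 0*(-2) = 0)
N(F) = F (N(F) = F + F*0 = F + 0 = F)
1/(4266 + (((N(1)*1)*4 + 2390) - 2818)) = 1/(4266 + (((1*1)*4 + 2390) - 2818)) = 1/(4266 + ((1*4 + 2390) - 2818)) = 1/(4266 + ((4 + 2390) - 2818)) = 1/(4266 + (2394 - 2818)) = 1/(4266 - 424) = 1/3842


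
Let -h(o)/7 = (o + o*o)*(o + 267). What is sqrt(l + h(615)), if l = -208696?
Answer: 26*I*sqrt(3460306) ≈ 48365.0*I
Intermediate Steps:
h(o) = -7*(267 + o)*(o + o**2) (h(o) = -7*(o + o*o)*(o + 267) = -7*(o + o**2)*(267 + o) = -7*(267 + o)*(o + o**2))
sqrt(l + h(615)) = sqrt(-208696 - 7*615*(267 + 615**2 + 268*615)) = sqrt(-208696 - 7*615*(267 + 378225 + 164820)) = sqrt(-208696 - 7*615*543312) = sqrt(-208696 - 2338958160) = sqrt(-2339166856) = 26*I*sqrt(3460306)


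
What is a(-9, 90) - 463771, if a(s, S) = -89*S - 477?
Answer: -472258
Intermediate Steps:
a(s, S) = -477 - 89*S
a(-9, 90) - 463771 = (-477 - 89*90) - 463771 = (-477 - 8010) - 463771 = -8487 - 463771 = -472258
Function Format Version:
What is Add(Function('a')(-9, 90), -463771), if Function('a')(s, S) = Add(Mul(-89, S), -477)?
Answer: -472258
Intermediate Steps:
Function('a')(s, S) = Add(-477, Mul(-89, S))
Add(Function('a')(-9, 90), -463771) = Add(Add(-477, Mul(-89, 90)), -463771) = Add(Add(-477, -8010), -463771) = Add(-8487, -463771) = -472258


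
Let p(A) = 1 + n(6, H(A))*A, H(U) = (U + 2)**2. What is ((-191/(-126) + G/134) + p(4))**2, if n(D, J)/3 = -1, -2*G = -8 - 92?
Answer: 5915917225/71267364 ≈ 83.010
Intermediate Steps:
G = 50 (G = -(-8 - 92)/2 = -1/2*(-100) = 50)
H(U) = (2 + U)**2
n(D, J) = -3 (n(D, J) = 3*(-1) = -3)
p(A) = 1 - 3*A
((-191/(-126) + G/134) + p(4))**2 = ((-191/(-126) + 50/134) + (1 - 3*4))**2 = ((-191*(-1/126) + 50*(1/134)) + (1 - 12))**2 = ((191/126 + 25/67) - 11)**2 = (15947/8442 - 11)**2 = (-76915/8442)**2 = 5915917225/71267364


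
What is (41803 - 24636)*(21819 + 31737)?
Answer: 919395852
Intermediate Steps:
(41803 - 24636)*(21819 + 31737) = 17167*53556 = 919395852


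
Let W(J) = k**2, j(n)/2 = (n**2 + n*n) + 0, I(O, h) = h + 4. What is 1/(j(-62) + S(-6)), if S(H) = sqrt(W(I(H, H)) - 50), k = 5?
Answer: 15376/236421401 - 5*I/236421401 ≈ 6.5036e-5 - 2.1149e-8*I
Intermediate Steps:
I(O, h) = 4 + h
j(n) = 4*n**2 (j(n) = 2*((n**2 + n*n) + 0) = 2*((n**2 + n**2) + 0) = 2*(2*n**2 + 0) = 2*(2*n**2) = 4*n**2)
W(J) = 25 (W(J) = 5**2 = 25)
S(H) = 5*I (S(H) = sqrt(25 - 50) = sqrt(-25) = 5*I)
1/(j(-62) + S(-6)) = 1/(4*(-62)**2 + 5*I) = 1/(4*3844 + 5*I) = 1/(15376 + 5*I) = (15376 - 5*I)/236421401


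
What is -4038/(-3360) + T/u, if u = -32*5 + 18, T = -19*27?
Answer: 191423/39760 ≈ 4.8145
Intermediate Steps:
T = -513
u = -142 (u = -160 + 18 = -142)
-4038/(-3360) + T/u = -4038/(-3360) - 513/(-142) = -4038*(-1/3360) - 513*(-1/142) = 673/560 + 513/142 = 191423/39760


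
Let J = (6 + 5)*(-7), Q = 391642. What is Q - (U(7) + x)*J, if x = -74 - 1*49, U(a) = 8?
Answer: 382787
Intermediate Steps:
x = -123 (x = -74 - 49 = -123)
J = -77 (J = 11*(-7) = -77)
Q - (U(7) + x)*J = 391642 - (8 - 123)*(-77) = 391642 - (-115)*(-77) = 391642 - 1*8855 = 391642 - 8855 = 382787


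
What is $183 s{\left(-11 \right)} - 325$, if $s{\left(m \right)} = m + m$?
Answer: $-4351$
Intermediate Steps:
$s{\left(m \right)} = 2 m$
$183 s{\left(-11 \right)} - 325 = 183 \cdot 2 \left(-11\right) - 325 = 183 \left(-22\right) - 325 = -4026 - 325 = -4351$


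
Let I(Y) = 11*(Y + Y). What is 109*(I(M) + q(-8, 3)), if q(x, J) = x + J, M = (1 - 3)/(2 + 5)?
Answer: -8611/7 ≈ -1230.1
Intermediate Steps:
M = -2/7 ≈ -0.28571
q(x, J) = J + x
I(Y) = 22*Y (I(Y) = 11*(2*Y) = 22*Y)
109*(I(M) + q(-8, 3)) = 109*(22*(-2/7) + (3 - 8)) = 109*(-44/7 - 5) = 109*(-79/7) = -8611/7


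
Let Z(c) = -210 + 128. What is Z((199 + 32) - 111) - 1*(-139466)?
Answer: 139384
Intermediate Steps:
Z(c) = -82
Z((199 + 32) - 111) - 1*(-139466) = -82 - 1*(-139466) = -82 + 139466 = 139384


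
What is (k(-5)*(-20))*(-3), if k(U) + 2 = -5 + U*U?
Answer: 1080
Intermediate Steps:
k(U) = -7 + U² (k(U) = -2 + (-5 + U*U) = -2 + (-5 + U²) = -7 + U²)
(k(-5)*(-20))*(-3) = ((-7 + (-5)²)*(-20))*(-3) = ((-7 + 25)*(-20))*(-3) = (18*(-20))*(-3) = -360*(-3) = 1080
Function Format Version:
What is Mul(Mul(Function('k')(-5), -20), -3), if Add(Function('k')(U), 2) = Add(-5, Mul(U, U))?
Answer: 1080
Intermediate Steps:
Function('k')(U) = Add(-7, Pow(U, 2)) (Function('k')(U) = Add(-2, Add(-5, Mul(U, U))) = Add(-2, Add(-5, Pow(U, 2))) = Add(-7, Pow(U, 2)))
Mul(Mul(Function('k')(-5), -20), -3) = Mul(Mul(Add(-7, Pow(-5, 2)), -20), -3) = Mul(Mul(Add(-7, 25), -20), -3) = Mul(Mul(18, -20), -3) = Mul(-360, -3) = 1080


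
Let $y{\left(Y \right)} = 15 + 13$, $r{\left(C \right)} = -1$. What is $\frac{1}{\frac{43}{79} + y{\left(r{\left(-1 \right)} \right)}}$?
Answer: $\frac{79}{2255} \approx 0.035033$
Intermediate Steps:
$y{\left(Y \right)} = 28$
$\frac{1}{\frac{43}{79} + y{\left(r{\left(-1 \right)} \right)}} = \frac{1}{\frac{43}{79} + 28} = \frac{1}{\frac{2255}{79}} = \frac{79}{2255}$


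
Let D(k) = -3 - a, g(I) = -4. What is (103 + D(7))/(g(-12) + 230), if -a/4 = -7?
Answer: 36/113 ≈ 0.31858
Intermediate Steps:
a = 28 (a = -4*(-7) = 28)
D(k) = -31 (D(k) = -3 - 1*28 = -3 - 28 = -31)
(103 + D(7))/(g(-12) + 230) = (103 - 31)/(-4 + 230) = 72/226 = 72*(1/226) = 36/113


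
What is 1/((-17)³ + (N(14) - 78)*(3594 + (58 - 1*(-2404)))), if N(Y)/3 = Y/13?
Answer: -13/5950301 ≈ -2.1848e-6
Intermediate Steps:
N(Y) = 3*Y/13 (N(Y) = 3*(Y/13) = 3*Y/13)
1/((-17)³ + (N(14) - 78)*(3594 + (58 - 1*(-2404)))) = 1/((-17)³ + ((3/13)*14 - 78)*(3594 + (58 - 1*(-2404)))) = 1/(-4913 + (42/13 - 78)*(3594 + (58 + 2404))) = 1/(-4913 - 972*(3594 + 2462)/13) = 1/(-4913 - 972/13*6056) = 1/(-4913 - 5886432/13) = 1/(-5950301/13) = -13/5950301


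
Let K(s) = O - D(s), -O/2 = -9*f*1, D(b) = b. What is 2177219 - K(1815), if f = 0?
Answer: 2179034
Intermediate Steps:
O = 0 (O = -2*(-9*0) = -0 = -2*0 = 0)
K(s) = -s (K(s) = 0 - s = -s)
2177219 - K(1815) = 2177219 - (-1)*1815 = 2177219 - 1*(-1815) = 2177219 + 1815 = 2179034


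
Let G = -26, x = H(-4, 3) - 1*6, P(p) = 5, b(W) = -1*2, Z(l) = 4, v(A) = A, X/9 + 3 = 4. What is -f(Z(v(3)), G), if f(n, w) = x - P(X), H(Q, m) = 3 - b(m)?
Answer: 6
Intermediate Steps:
X = 9 (X = -27 + 9*4 = -27 + 36 = 9)
b(W) = -2
H(Q, m) = 5 (H(Q, m) = 3 - 1*(-2) = 3 + 2 = 5)
x = -1 (x = 5 - 1*6 = 5 - 6 = -1)
f(n, w) = -6 (f(n, w) = -1 - 1*5 = -1 - 5 = -6)
-f(Z(v(3)), G) = -1*(-6) = 6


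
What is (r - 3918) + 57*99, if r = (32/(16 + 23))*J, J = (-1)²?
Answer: 67307/39 ≈ 1725.8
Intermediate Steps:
J = 1
r = 32/39 (r = (32/(16 + 23))*1 = (32/39)*1 = 32/39 ≈ 0.82051)
(r - 3918) + 57*99 = (32/39 - 3918) + 57*99 = -152770/39 + 5643 = 67307/39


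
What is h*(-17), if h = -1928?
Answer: 32776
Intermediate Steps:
h*(-17) = -1928*(-17) = 32776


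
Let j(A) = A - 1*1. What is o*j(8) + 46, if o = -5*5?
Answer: -129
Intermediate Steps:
o = -25
j(A) = -1 + A (j(A) = A - 1 = -1 + A)
o*j(8) + 46 = -25*(-1 + 8) + 46 = -25*7 + 46 = -175 + 46 = -129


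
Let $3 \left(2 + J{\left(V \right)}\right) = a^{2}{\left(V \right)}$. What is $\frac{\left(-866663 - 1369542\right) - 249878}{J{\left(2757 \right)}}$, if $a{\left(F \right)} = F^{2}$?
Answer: $- \frac{2486083}{19258648633465} \approx -1.2909 \cdot 10^{-7}$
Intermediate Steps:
$J{\left(V \right)} = -2 + \frac{V^{4}}{3}$ ($J{\left(V \right)} = -2 + \frac{\left(V^{2}\right)^{2}}{3} = -2 + \frac{V^{4}}{3}$)
$\frac{\left(-866663 - 1369542\right) - 249878}{J{\left(2757 \right)}} = \frac{\left(-866663 - 1369542\right) - 249878}{-2 + \frac{2757^{4}}{3}} = \frac{-2236205 - 249878}{-2 + \frac{1}{3} \cdot 57775945900401} = - \frac{2486083}{-2 + 19258648633467} = - \frac{2486083}{19258648633465}$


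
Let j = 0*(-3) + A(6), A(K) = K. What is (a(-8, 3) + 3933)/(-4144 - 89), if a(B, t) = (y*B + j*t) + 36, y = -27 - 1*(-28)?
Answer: -3979/4233 ≈ -0.93999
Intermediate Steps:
j = 6 (j = 0*(-3) + 6 = 0 + 6 = 6)
y = 1 (y = -27 + 28 = 1)
a(B, t) = 36 + B + 6*t (a(B, t) = (1*B + 6*t) + 36 = (B + 6*t) + 36 = 36 + B + 6*t)
(a(-8, 3) + 3933)/(-4144 - 89) = ((36 - 8 + 6*3) + 3933)/(-4144 - 89) = ((36 - 8 + 18) + 3933)/(-4233) = (46 + 3933)*(-1/4233) = 3979*(-1/4233) = -3979/4233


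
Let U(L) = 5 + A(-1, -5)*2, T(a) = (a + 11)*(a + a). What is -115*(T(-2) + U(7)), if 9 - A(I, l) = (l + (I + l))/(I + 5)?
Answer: 1725/2 ≈ 862.50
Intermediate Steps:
A(I, l) = 9 - (I + 2*l)/(5 + I) (A(I, l) = 9 - (l + (I + l))/(I + 5) = 9 - (I + 2*l)/(5 + I))
T(a) = 2*a*(11 + a) (T(a) = (11 + a)*(2*a) = 2*a*(11 + a))
U(L) = 57/2 (U(L) = 5 + ((45 - 2*(-5) + 8*(-1))/(5 - 1))*2 = 5 + ((45 + 10 - 8)/4)*2 = 5 + ((¼)*47)*2 = 5 + (47/4)*2 = 5 + 47/2 = 57/2)
-115*(T(-2) + U(7)) = -115*(2*(-2)*(11 - 2) + 57/2) = -115*(2*(-2)*9 + 57/2) = -115*(-36 + 57/2) = -115*(-15/2) = 1725/2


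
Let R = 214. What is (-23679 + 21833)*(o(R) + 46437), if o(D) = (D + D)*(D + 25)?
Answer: -274553734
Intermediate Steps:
o(D) = 2*D*(25 + D) (o(D) = (2*D)*(25 + D) = 2*D*(25 + D))
(-23679 + 21833)*(o(R) + 46437) = (-23679 + 21833)*(2*214*(25 + 214) + 46437) = -1846*(2*214*239 + 46437) = -1846*(102292 + 46437) = -1846*148729 = -274553734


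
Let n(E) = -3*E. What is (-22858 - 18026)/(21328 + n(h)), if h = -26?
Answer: -20442/10703 ≈ -1.9099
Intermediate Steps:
(-22858 - 18026)/(21328 + n(h)) = (-22858 - 18026)/(21328 - 3*(-26)) = -40884/(21328 + 78) = -40884/21406 = -40884*1/21406 = -20442/10703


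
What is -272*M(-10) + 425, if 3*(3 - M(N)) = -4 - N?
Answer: 153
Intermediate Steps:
M(N) = 13/3 + N/3 (M(N) = 3 - (-4 - N)/3 = 3 + (4/3 + N/3) = 13/3 + N/3)
-272*M(-10) + 425 = -272*(13/3 + (⅓)*(-10)) + 425 = -272*(13/3 - 10/3) + 425 = -272*1 + 425 = -272 + 425 = 153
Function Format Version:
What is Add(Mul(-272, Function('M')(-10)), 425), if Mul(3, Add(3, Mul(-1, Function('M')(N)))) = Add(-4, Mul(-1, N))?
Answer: 153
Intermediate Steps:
Function('M')(N) = Add(Rational(13, 3), Mul(Rational(1, 3), N)) (Function('M')(N) = Add(3, Mul(Rational(-1, 3), Add(-4, Mul(-1, N)))) = Add(3, Add(Rational(4, 3), Mul(Rational(1, 3), N))) = Add(Rational(13, 3), Mul(Rational(1, 3), N)))
Add(Mul(-272, Function('M')(-10)), 425) = Add(Mul(-272, Add(Rational(13, 3), Mul(Rational(1, 3), -10))), 425) = Add(Mul(-272, Add(Rational(13, 3), Rational(-10, 3))), 425) = Add(Mul(-272, 1), 425) = Add(-272, 425) = 153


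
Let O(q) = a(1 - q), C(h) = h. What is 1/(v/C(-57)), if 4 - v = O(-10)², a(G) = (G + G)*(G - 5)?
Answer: 57/17420 ≈ 0.0032721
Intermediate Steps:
a(G) = 2*G*(-5 + G) (a(G) = (2*G)*(-5 + G) = 2*G*(-5 + G))
O(q) = 2*(1 - q)*(-4 - q) (O(q) = 2*(1 - q)*(-5 + (1 - q)) = 2*(1 - q)*(-4 - q))
v = -17420 (v = 4 - (2*(-1 - 10)*(4 - 10))² = 4 - (2*(-11)*(-6))² = 4 - 1*132² = 4 - 1*17424 = 4 - 17424 = -17420)
1/(v/C(-57)) = 1/(-17420/(-57)) = 1/(-17420*(-1/57)) = 1/(17420/57) = 57/17420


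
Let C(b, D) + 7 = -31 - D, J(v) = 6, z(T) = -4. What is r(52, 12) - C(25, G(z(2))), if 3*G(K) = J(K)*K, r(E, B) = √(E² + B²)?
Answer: 30 + 4*√178 ≈ 83.367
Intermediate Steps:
r(E, B) = √(B² + E²)
G(K) = 2*K (G(K) = (6*K)/3 = 2*K)
C(b, D) = -38 - D (C(b, D) = -7 + (-31 - D) = -38 - D)
r(52, 12) - C(25, G(z(2))) = √(12² + 52²) - (-38 - 2*(-4)) = √(144 + 2704) - (-38 - 1*(-8)) = √2848 - (-38 + 8) = 4*√178 - 1*(-30) = 4*√178 + 30 = 30 + 4*√178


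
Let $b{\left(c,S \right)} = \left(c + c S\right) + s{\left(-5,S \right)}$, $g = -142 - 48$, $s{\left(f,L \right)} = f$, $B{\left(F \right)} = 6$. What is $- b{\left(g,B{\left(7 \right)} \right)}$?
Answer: $1335$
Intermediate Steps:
$g = -190$ ($g = -142 - 48 = -190$)
$b{\left(c,S \right)} = -5 + c + S c$ ($b{\left(c,S \right)} = \left(c + c S\right) - 5 = \left(c + S c\right) - 5 = -5 + c + S c$)
$- b{\left(g,B{\left(7 \right)} \right)} = - (-5 - 190 + 6 \left(-190\right)) = - (-5 - 190 - 1140) = \left(-1\right) \left(-1335\right) = 1335$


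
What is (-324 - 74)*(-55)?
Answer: 21890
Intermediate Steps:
(-324 - 74)*(-55) = -398*(-55) = 21890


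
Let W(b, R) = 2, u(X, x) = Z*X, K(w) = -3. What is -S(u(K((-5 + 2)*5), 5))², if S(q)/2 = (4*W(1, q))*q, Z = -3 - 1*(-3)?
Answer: 0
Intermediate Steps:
Z = 0 (Z = -3 + 3 = 0)
u(X, x) = 0 (u(X, x) = 0*X = 0)
S(q) = 16*q (S(q) = 2*((4*2)*q) = 2*(8*q) = 16*q)
-S(u(K((-5 + 2)*5), 5))² = -(16*0)² = -1*0² = -1*0 = 0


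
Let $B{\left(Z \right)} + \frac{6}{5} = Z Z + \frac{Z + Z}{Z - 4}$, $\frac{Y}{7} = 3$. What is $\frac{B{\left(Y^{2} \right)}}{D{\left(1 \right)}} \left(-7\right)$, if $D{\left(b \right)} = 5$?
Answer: $- \frac{2974599411}{10925} \approx -2.7227 \cdot 10^{5}$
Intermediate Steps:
$Y = 21$ ($Y = 7 \cdot 3 = 21$)
$B{\left(Z \right)} = - \frac{6}{5} + Z^{2} + \frac{2 Z}{-4 + Z}$ ($B{\left(Z \right)} = - \frac{6}{5} + \left(Z Z + \frac{Z + Z}{Z - 4}\right) = - \frac{6}{5} + \left(Z^{2} + \frac{2 Z}{-4 + Z}\right) = - \frac{6}{5} + Z^{2} + \frac{2 Z}{-4 + Z}$)
$\frac{B{\left(Y^{2} \right)}}{D{\left(1 \right)}} \left(-7\right) = \frac{\frac{1}{5} \frac{1}{-4 + 21^{2}} \left(24 - 20 \left(21^{2}\right)^{2} + 4 \cdot 21^{2} + 5 \left(21^{2}\right)^{3}\right)}{5} \left(-7\right) = \frac{\frac{1}{5} \frac{1}{-4 + 441} \left(24 - 20 \cdot 441^{2} + 4 \cdot 441 + 5 \cdot 441^{3}\right)}{5} \left(-7\right) = \frac{\frac{1}{5} \cdot \frac{1}{437} \left(24 - 3889620 + 1764 + 5 \cdot 85766121\right)}{5} \left(-7\right) = \frac{\frac{1}{5} \cdot \frac{1}{437} \left(24 - 3889620 + 1764 + 428830605\right)}{5} \left(-7\right) = \frac{\frac{1}{5} \cdot \frac{1}{437} \cdot 424942773}{5} \left(-7\right) = \frac{1}{5} \cdot \frac{424942773}{2185} \left(-7\right) = \frac{424942773}{10925} \left(-7\right) = - \frac{2974599411}{10925}$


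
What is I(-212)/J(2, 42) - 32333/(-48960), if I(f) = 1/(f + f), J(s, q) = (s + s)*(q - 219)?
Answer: 101105801/153097920 ≈ 0.66040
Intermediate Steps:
J(s, q) = 2*s*(-219 + q) (J(s, q) = (2*s)*(-219 + q) = 2*s*(-219 + q))
I(f) = 1/(2*f)
I(-212)/J(2, 42) - 32333/(-48960) = ((1/2)/(-212))/((2*2*(-219 + 42))) - 32333/(-48960) = ((1/2)*(-1/212))/((2*2*(-177))) - 32333*(-1/48960) = -1/424/(-708) + 32333/48960 = -1/424*(-1/708) + 32333/48960 = 1/300192 + 32333/48960 = 101105801/153097920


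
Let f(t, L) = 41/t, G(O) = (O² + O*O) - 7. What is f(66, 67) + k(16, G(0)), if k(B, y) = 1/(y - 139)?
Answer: 1480/2409 ≈ 0.61436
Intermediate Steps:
G(O) = -7 + 2*O² (G(O) = (O² + O²) - 7 = 2*O² - 7 = -7 + 2*O²)
k(B, y) = 1/(-139 + y)
f(66, 67) + k(16, G(0)) = 41/66 + 1/(-139 + (-7 + 2*0²)) = 41*(1/66) + 1/(-139 + (-7 + 2*0)) = 41/66 + 1/(-139 + (-7 + 0)) = 41/66 + 1/(-139 - 7) = 41/66 + 1/(-146) = 41/66 - 1/146 = 1480/2409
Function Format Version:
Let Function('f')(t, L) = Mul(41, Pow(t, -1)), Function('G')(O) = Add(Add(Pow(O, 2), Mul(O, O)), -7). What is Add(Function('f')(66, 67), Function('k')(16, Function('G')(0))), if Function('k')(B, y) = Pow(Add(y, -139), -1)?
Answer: Rational(1480, 2409) ≈ 0.61436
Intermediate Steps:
Function('G')(O) = Add(-7, Mul(2, Pow(O, 2))) (Function('G')(O) = Add(Add(Pow(O, 2), Pow(O, 2)), -7) = Add(Mul(2, Pow(O, 2)), -7) = Add(-7, Mul(2, Pow(O, 2))))
Function('k')(B, y) = Pow(Add(-139, y), -1)
Add(Function('f')(66, 67), Function('k')(16, Function('G')(0))) = Add(Mul(41, Pow(66, -1)), Pow(Add(-139, Add(-7, Mul(2, Pow(0, 2)))), -1)) = Add(Mul(41, Rational(1, 66)), Pow(Add(-139, Add(-7, Mul(2, 0))), -1)) = Add(Rational(41, 66), Pow(Add(-139, Add(-7, 0)), -1)) = Add(Rational(41, 66), Pow(Add(-139, -7), -1)) = Add(Rational(41, 66), Pow(-146, -1)) = Add(Rational(41, 66), Rational(-1, 146)) = Rational(1480, 2409)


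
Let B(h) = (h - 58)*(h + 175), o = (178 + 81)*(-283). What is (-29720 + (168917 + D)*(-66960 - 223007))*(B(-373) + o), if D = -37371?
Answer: -459292249600782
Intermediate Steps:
o = -73297 (o = 259*(-283) = -73297)
B(h) = (-58 + h)*(175 + h)
(-29720 + (168917 + D)*(-66960 - 223007))*(B(-373) + o) = (-29720 + (168917 - 37371)*(-66960 - 223007))*((-10150 + (-373)² + 117*(-373)) - 73297) = (-29720 + 131546*(-289967))*((-10150 + 139129 - 43641) - 73297) = (-29720 - 38143998982)*(85338 - 73297) = -38144028702*12041 = -459292249600782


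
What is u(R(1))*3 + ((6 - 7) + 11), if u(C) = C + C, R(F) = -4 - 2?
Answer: -26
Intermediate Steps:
R(F) = -6
u(C) = 2*C
u(R(1))*3 + ((6 - 7) + 11) = (2*(-6))*3 + ((6 - 7) + 11) = -12*3 + (-1 + 11) = -36 + 10 = -26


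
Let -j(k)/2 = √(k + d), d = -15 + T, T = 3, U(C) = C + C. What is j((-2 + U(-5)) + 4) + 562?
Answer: 562 - 4*I*√5 ≈ 562.0 - 8.9443*I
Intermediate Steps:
U(C) = 2*C
d = -12 (d = -15 + 3 = -12)
j(k) = -2*√(-12 + k) (j(k) = -2*√(k - 12) = -2*√(-12 + k))
j((-2 + U(-5)) + 4) + 562 = -2*√(-12 + ((-2 + 2*(-5)) + 4)) + 562 = -2*√(-12 + ((-2 - 10) + 4)) + 562 = -2*√(-12 + (-12 + 4)) + 562 = -2*√(-12 - 8) + 562 = -4*I*√5 + 562 = 562 - 4*I*√5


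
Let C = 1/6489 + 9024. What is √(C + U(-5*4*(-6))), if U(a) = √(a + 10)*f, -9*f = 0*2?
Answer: √42219407377/2163 ≈ 94.995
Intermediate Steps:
f = 0 (f = -0*2 = -⅑*0 = 0)
C = 58556737/6489 (C = 1/6489 + 9024 = 58556737/6489 ≈ 9024.0)
U(a) = 0 (U(a) = √(a + 10)*0 = √(10 + a)*0 = 0)
√(C + U(-5*4*(-6))) = √(58556737/6489 + 0) = √(58556737/6489) = √42219407377/2163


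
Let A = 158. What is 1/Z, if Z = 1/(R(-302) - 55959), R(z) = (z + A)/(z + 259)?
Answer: -2406093/43 ≈ -55956.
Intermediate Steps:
R(z) = (158 + z)/(259 + z) (R(z) = (z + 158)/(z + 259) = (158 + z)/(259 + z))
Z = -43/2406093 (Z = 1/((158 - 302)/(259 - 302) - 55959) = 1/(-144/(-43) - 55959) = 1/(-1/43*(-144) - 55959) = 1/(144/43 - 55959) = 1/(-2406093/43) = -43/2406093 ≈ -1.7871e-5)
1/Z = 1/(-43/2406093) = -2406093/43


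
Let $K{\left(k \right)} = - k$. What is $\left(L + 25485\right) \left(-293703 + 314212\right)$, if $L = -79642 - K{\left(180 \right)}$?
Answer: $-1107014293$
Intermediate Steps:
$L = -79462$ ($L = -79642 - \left(-1\right) 180 = -79642 - -180 = -79642 + 180 = -79462$)
$\left(L + 25485\right) \left(-293703 + 314212\right) = \left(-79462 + 25485\right) \left(-293703 + 314212\right) = \left(-53977\right) 20509 = -1107014293$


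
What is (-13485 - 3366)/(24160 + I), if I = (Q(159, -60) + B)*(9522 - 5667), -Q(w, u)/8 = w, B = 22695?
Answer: -16851/82609825 ≈ -0.00020398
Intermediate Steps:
Q(w, u) = -8*w
I = 82585665 (I = (-8*159 + 22695)*(9522 - 5667) = (-1272 + 22695)*3855 = 21423*3855 = 82585665)
(-13485 - 3366)/(24160 + I) = (-13485 - 3366)/(24160 + 82585665) = -16851/82609825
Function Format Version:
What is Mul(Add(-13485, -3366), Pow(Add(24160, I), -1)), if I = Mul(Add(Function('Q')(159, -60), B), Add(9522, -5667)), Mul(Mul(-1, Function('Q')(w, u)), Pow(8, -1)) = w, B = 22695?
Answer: Rational(-16851, 82609825) ≈ -0.00020398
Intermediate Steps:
Function('Q')(w, u) = Mul(-8, w)
I = 82585665 (I = Mul(Add(Mul(-8, 159), 22695), Add(9522, -5667)) = Mul(Add(-1272, 22695), 3855) = Mul(21423, 3855) = 82585665)
Mul(Add(-13485, -3366), Pow(Add(24160, I), -1)) = Mul(Add(-13485, -3366), Pow(Add(24160, 82585665), -1)) = Mul(-16851, Pow(82609825, -1)) = Mul(-16851, Rational(1, 82609825)) = Rational(-16851, 82609825)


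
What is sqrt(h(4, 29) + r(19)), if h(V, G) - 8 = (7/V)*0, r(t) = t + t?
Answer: sqrt(46) ≈ 6.7823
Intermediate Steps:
r(t) = 2*t
h(V, G) = 8 (h(V, G) = 8 + (7/V)*0 = 8 + 0 = 8)
sqrt(h(4, 29) + r(19)) = sqrt(8 + 2*19) = sqrt(8 + 38) = sqrt(46)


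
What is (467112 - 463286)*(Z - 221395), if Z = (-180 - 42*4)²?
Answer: -383713366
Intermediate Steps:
Z = 121104 (Z = (-180 - 168)² = (-348)² = 121104)
(467112 - 463286)*(Z - 221395) = (467112 - 463286)*(121104 - 221395) = 3826*(-100291) = -383713366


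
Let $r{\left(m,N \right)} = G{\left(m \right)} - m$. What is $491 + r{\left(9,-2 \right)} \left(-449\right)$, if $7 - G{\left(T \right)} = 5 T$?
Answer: $21594$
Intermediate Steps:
$G{\left(T \right)} = 7 - 5 T$
$r{\left(m,N \right)} = 7 - 6 m$ ($r{\left(m,N \right)} = \left(7 - 5 m\right) - m = 7 - 6 m$)
$491 + r{\left(9,-2 \right)} \left(-449\right) = 491 + \left(7 - 54\right) \left(-449\right) = 491 - -21103 = 491 + 21103 = 21594$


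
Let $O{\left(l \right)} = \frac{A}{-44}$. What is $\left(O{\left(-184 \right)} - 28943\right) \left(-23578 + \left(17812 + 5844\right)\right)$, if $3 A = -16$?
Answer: $- \frac{24832990}{11} \approx -2.2575 \cdot 10^{6}$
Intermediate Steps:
$A = - \frac{16}{3}$ ($A = \frac{1}{3} \left(-16\right) = - \frac{16}{3} \approx -5.3333$)
$O{\left(l \right)} = \frac{4}{33}$ ($O{\left(l \right)} = - \frac{16}{3 \left(-44\right)} = \left(- \frac{16}{3}\right) \left(- \frac{1}{44}\right) = \frac{4}{33}$)
$\left(O{\left(-184 \right)} - 28943\right) \left(-23578 + \left(17812 + 5844\right)\right) = \left(\frac{4}{33} - 28943\right) \left(-23578 + \left(17812 + 5844\right)\right) = - \frac{955115 \left(-23578 + 23656\right)}{33} = \left(- \frac{955115}{33}\right) 78 = - \frac{24832990}{11}$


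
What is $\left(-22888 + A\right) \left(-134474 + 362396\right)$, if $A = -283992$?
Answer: $-69944703360$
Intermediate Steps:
$\left(-22888 + A\right) \left(-134474 + 362396\right) = \left(-22888 - 283992\right) \left(-134474 + 362396\right) = \left(-306880\right) 227922 = -69944703360$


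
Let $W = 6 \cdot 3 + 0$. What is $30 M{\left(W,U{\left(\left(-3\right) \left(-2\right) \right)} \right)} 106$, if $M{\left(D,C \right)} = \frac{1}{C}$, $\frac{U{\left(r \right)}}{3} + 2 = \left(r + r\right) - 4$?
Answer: $\frac{530}{3} \approx 176.67$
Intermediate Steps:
$U{\left(r \right)} = -18 + 6 r$ ($U{\left(r \right)} = -6 + 3 \left(\left(r + r\right) - 4\right) = -6 + 3 \left(2 r - 4\right) = -6 + 3 \left(-4 + 2 r\right) = -6 + \left(-12 + 6 r\right) = -18 + 6 r$)
$W = 18$ ($W = 18 + 0 = 18$)
$30 M{\left(W,U{\left(\left(-3\right) \left(-2\right) \right)} \right)} 106 = \frac{30}{-18 + 6 \left(\left(-3\right) \left(-2\right)\right)} 106 = \frac{30}{-18 + 6 \cdot 6} \cdot 106 = \frac{30}{-18 + 36} \cdot 106 = \frac{30}{18} \cdot 106 = 30 \cdot \frac{1}{18} \cdot 106 = \frac{5}{3} \cdot 106 = \frac{530}{3}$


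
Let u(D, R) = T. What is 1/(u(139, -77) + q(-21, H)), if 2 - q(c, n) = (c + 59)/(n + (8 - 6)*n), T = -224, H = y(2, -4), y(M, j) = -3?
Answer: -9/1960 ≈ -0.0045918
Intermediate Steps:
H = -3
u(D, R) = -224
q(c, n) = 2 - (59 + c)/(3*n) (q(c, n) = 2 - (c + 59)/(n + (8 - 6)*n) = 2 - (59 + c)/(n + 2*n) = 2 - (59 + c)/(3*n))
1/(u(139, -77) + q(-21, H)) = 1/(-224 + (⅓)*(-59 - 1*(-21) + 6*(-3))/(-3)) = 1/(-224 + (⅓)*(-⅓)*(-59 + 21 - 18)) = 1/(-224 + (⅓)*(-⅓)*(-56)) = 1/(-224 + 56/9) = 1/(-1960/9) = -9/1960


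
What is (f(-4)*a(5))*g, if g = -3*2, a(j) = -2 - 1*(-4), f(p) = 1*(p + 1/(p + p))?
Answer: 99/2 ≈ 49.500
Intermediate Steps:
f(p) = p + 1/(2*p) (f(p) = 1*(p + 1/(2*p)) = p + 1/(2*p))
a(j) = 2 (a(j) = -2 + 4 = 2)
g = -6
(f(-4)*a(5))*g = ((-4 + (1/2)/(-4))*2)*(-6) = ((-4 + (1/2)*(-1/4))*2)*(-6) = ((-4 - 1/8)*2)*(-6) = -33/8*2*(-6) = -33/4*(-6) = 99/2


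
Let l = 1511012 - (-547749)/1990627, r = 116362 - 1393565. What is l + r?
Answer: 465427055992/1990627 ≈ 2.3381e+5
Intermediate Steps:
r = -1277203
l = 3007861832273/1990627 (l = 1511012 - (-547749)/1990627 = 1511012 - 1*(-547749/1990627) = 1511012 + 547749/1990627 = 3007861832273/1990627 ≈ 1.5110e+6)
l + r = 3007861832273/1990627 - 1277203 = 465427055992/1990627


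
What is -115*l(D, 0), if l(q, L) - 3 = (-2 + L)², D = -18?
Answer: -805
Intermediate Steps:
l(q, L) = 3 + (-2 + L)²
-115*l(D, 0) = -115*(3 + (-2 + 0)²) = -115*(3 + (-2)²) = -115*(3 + 4) = -115*7 = -805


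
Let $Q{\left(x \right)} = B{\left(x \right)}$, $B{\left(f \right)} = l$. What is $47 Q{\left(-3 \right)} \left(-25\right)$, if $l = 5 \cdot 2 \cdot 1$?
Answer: $-11750$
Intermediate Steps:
$l = 10$ ($l = 10 \cdot 1 = 10$)
$B{\left(f \right)} = 10$
$Q{\left(x \right)} = 10$
$47 Q{\left(-3 \right)} \left(-25\right) = 47 \cdot 10 \left(-25\right) = 470 \left(-25\right) = -11750$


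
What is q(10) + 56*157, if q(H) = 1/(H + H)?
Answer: 175841/20 ≈ 8792.0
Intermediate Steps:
q(H) = 1/(2*H)
q(10) + 56*157 = (½)/10 + 56*157 = (½)*(⅒) + 8792 = 1/20 + 8792 = 175841/20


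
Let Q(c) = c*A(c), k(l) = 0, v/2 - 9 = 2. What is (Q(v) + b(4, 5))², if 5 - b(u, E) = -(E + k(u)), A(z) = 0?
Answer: 100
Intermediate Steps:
v = 22 (v = 18 + 2*2 = 18 + 4 = 22)
b(u, E) = 5 + E (b(u, E) = 5 - (-1)*(E + 0) = 5 - (-1)*E = 5 + E)
Q(c) = 0 (Q(c) = c*0 = 0)
(Q(v) + b(4, 5))² = (0 + (5 + 5))² = (0 + 10)² = 10² = 100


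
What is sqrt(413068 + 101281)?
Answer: sqrt(514349) ≈ 717.18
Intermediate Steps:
sqrt(413068 + 101281) = sqrt(514349)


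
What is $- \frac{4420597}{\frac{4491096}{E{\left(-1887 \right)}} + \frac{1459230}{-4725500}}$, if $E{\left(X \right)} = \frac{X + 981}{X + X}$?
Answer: $- \frac{315431919964850}{1334906181874827} \approx -0.2363$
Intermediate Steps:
$E{\left(X \right)} = \frac{981 + X}{2 X}$
$- \frac{4420597}{\frac{4491096}{E{\left(-1887 \right)}} + \frac{1459230}{-4725500}} = - \frac{4420597}{\frac{4491096}{\frac{1}{2} \frac{1}{-1887} \left(981 - 1887\right)} + \frac{1459230}{-4725500}} = - \frac{4420597}{\frac{4491096}{\frac{1}{2} \left(- \frac{1}{1887}\right) \left(-906\right)} + 1459230 \left(- \frac{1}{4725500}\right)} = - \frac{4420597}{\frac{4491096}{\frac{151}{629}} - \frac{145923}{472550}} = - \frac{4420597}{4491096 \cdot \frac{629}{151} - \frac{145923}{472550}} = - \frac{4420597}{\frac{2824899384}{151} - \frac{145923}{472550}} = - \frac{4420597}{\frac{1334906181874827}{71355050}} = \left(-4420597\right) \frac{71355050}{1334906181874827} = - \frac{315431919964850}{1334906181874827}$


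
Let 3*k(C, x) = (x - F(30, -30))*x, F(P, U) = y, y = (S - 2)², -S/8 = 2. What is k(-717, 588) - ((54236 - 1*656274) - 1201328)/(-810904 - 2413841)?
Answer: 18539933546/358305 ≈ 51743.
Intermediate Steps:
S = -16 (S = -8*2 = -16)
y = 324 (y = (-16 - 2)² = (-18)² = 324)
F(P, U) = 324
k(C, x) = x*(-324 + x)/3 (k(C, x) = ((x - 1*324)*x)/3 = ((x - 324)*x)/3 = ((-324 + x)*x)/3 = (x*(-324 + x))/3 = x*(-324 + x)/3)
k(-717, 588) - ((54236 - 1*656274) - 1201328)/(-810904 - 2413841) = (⅓)*588*(-324 + 588) - ((54236 - 1*656274) - 1201328)/(-810904 - 2413841) = (⅓)*588*264 - ((54236 - 656274) - 1201328)/(-3224745) = 51744 - (-602038 - 1201328)*(-1)/3224745 = 51744 - (-1803366)*(-1)/3224745 = 51744 - 1*200374/358305 = 51744 - 200374/358305 = 18539933546/358305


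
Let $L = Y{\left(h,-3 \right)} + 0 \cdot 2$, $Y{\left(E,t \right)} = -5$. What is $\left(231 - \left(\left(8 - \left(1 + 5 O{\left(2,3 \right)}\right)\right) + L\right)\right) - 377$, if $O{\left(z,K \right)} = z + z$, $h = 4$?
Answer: $-128$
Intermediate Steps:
$O{\left(z,K \right)} = 2 z$
$L = -5$ ($L = -5 + 0 \cdot 2 = -5 + 0 = -5$)
$\left(231 - \left(\left(8 - \left(1 + 5 O{\left(2,3 \right)}\right)\right) + L\right)\right) - 377 = \left(231 - \left(\left(8 - \left(1 + 5 \cdot 2 \cdot 2\right)\right) - 5\right)\right) - 377 = \left(231 - \left(\left(8 - 21\right) - 5\right)\right) - 377 = \left(231 - \left(-13 - 5\right)\right) - 377 = \left(231 - -18\right) - 377 = \left(231 + 18\right) - 377 = 249 - 377 = -128$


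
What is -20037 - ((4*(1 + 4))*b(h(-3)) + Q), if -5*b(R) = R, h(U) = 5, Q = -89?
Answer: -19928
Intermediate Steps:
b(R) = -R/5
-20037 - ((4*(1 + 4))*b(h(-3)) + Q) = -20037 - ((4*(1 + 4))*(-⅕*5) - 89) = -20037 - ((4*5)*(-1) - 89) = -20037 - (20*(-1) - 89) = -20037 - (-20 - 89) = -20037 - 1*(-109) = -20037 + 109 = -19928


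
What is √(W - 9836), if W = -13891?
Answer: I*√23727 ≈ 154.04*I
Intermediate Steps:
√(W - 9836) = √(-13891 - 9836) = √(-23727) = I*√23727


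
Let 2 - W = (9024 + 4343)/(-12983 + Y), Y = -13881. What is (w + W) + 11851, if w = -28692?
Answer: -452349529/26864 ≈ -16839.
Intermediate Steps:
W = 67095/26864 (W = 2 - (9024 + 4343)/(-12983 - 13881) = 2 - 13367/(-26864) = 2 - 13367*(-1)/26864 = 2 - 1*(-13367/26864) = 2 + 13367/26864 = 67095/26864 ≈ 2.4976)
(w + W) + 11851 = (-28692 + 67095/26864) + 11851 = -770714793/26864 + 11851 = -452349529/26864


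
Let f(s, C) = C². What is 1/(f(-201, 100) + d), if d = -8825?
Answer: 1/1175 ≈ 0.00085106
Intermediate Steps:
1/(f(-201, 100) + d) = 1/(100² - 8825) = 1/(10000 - 8825) = 1/1175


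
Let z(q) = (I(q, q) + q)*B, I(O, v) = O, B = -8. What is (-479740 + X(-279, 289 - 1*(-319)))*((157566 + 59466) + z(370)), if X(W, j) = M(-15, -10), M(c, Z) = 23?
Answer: -101274015304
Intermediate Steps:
z(q) = -16*q (z(q) = (q + q)*(-8) = (2*q)*(-8) = -16*q)
X(W, j) = 23
(-479740 + X(-279, 289 - 1*(-319)))*((157566 + 59466) + z(370)) = (-479740 + 23)*((157566 + 59466) - 16*370) = -479717*(217032 - 5920) = -479717*211112 = -101274015304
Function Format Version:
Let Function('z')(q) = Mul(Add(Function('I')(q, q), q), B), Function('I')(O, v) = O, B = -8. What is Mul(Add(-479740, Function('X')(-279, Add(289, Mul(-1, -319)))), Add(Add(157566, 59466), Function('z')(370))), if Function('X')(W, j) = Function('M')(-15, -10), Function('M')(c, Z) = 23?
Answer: -101274015304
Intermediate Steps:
Function('z')(q) = Mul(-16, q) (Function('z')(q) = Mul(Add(q, q), -8) = Mul(Mul(2, q), -8) = Mul(-16, q))
Function('X')(W, j) = 23
Mul(Add(-479740, Function('X')(-279, Add(289, Mul(-1, -319)))), Add(Add(157566, 59466), Function('z')(370))) = Mul(Add(-479740, 23), Add(Add(157566, 59466), Mul(-16, 370))) = Mul(-479717, Add(217032, -5920)) = Mul(-479717, 211112) = -101274015304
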